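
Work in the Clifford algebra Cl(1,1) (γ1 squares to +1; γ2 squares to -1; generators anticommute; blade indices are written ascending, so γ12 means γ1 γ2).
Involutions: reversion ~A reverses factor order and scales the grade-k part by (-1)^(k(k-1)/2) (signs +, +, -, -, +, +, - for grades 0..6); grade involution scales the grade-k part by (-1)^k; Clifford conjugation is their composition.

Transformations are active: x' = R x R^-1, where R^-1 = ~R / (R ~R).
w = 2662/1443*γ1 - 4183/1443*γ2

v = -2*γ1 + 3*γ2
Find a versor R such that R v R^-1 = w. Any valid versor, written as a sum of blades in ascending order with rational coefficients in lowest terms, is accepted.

Sketch: the shared square -5 makes R = v + w = -224/1443*γ1 + 146/1443*γ2 the natural versor; its sandwich fixes that direction, negates (v - w)/2, and sends v to w.
Answer: -224/1443*γ1 + 146/1443*γ2


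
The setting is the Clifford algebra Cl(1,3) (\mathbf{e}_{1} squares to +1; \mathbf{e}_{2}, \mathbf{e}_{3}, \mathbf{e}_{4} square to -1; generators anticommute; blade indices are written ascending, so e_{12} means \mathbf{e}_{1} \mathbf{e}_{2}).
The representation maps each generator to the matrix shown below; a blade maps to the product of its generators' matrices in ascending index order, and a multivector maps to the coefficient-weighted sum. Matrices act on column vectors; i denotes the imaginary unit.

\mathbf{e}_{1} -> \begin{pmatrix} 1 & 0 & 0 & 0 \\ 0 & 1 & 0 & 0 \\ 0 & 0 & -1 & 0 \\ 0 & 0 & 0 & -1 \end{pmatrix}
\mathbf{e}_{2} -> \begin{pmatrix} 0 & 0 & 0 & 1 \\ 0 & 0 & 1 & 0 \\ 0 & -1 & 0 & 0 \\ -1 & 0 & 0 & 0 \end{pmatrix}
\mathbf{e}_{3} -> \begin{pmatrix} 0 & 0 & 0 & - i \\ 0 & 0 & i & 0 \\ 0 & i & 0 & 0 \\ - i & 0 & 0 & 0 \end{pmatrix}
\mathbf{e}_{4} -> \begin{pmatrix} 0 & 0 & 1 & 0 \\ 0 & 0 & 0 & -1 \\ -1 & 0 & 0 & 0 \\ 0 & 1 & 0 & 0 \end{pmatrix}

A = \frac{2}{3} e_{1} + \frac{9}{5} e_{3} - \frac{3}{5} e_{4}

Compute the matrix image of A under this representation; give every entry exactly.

M = (\frac{2}{3})*rho(e_{1}) + (\frac{9}{5})*rho(e_{3}) + (-\frac{3}{5})*rho(e_{4}), summed entrywise:
Answer: \begin{pmatrix} \frac{2}{3} & 0 & - \frac{3}{5} & - \frac{9 i}{5} \\ 0 & \frac{2}{3} & \frac{9 i}{5} & \frac{3}{5} \\ \frac{3}{5} & \frac{9 i}{5} & - \frac{2}{3} & 0 \\ - \frac{9 i}{5} & - \frac{3}{5} & 0 & - \frac{2}{3} \end{pmatrix}


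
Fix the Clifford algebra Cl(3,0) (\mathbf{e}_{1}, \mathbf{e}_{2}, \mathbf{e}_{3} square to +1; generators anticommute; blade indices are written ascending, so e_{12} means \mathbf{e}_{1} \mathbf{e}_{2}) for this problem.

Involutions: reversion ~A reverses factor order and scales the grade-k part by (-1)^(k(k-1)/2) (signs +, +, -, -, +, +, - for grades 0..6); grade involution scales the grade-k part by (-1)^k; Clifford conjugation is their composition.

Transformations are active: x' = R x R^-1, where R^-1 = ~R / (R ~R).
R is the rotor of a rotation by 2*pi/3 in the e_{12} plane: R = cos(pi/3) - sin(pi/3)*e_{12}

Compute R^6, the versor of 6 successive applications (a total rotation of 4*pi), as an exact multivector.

The rotor phase is half the rotation angle and phases add under composition, so 6 steps in the e_{12} plane accumulate phase 6*(pi/3) = 2 \pi: R^6 = cos(2 \pi) - sin(2 \pi)*e_{12}.
cos(2 \pi) = 1 and sin(2 \pi) = 0, so R^6 = 1. The total rotation 4*pi is 2 full turns, so every vector returns to itself, yet the rotor is +1, back on the identity sheet (an even number of 2*pi turns).
Answer: 1


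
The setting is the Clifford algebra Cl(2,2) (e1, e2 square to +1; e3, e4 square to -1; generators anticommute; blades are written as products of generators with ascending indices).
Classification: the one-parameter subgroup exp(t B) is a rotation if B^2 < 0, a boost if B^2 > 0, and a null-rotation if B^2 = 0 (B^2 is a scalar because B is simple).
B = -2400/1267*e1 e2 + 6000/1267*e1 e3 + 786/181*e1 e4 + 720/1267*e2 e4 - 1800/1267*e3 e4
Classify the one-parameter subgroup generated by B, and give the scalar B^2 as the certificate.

B^2 term by term: the squares give (-2400/1267)^2*(e1 e2)^2 + (6000/1267)^2*(e1 e3)^2 + (786/181)^2*(e1 e4)^2 + (720/1267)^2*(e2 e4)^2 + (-1800/1267)^2*(e3 e4)^2 = 5760000/1605289*(-1) + 36000000/1605289*(+1) + 617796/32761*(+1) + 518400/1605289*(+1) + 3240000/1605289*(-1) = 36 (each basis 2-blade squares to minus the product of its generators' squares); cross terms between blades sharing an index anticommute and cancel; the commuting (index-disjoint) pairs give grade-4 terms 2*c*c'*(blade product), which cancel blade by blade — e1 e2 e3 e4: 8640000/1605289 - 8640000/1605289 = 0 — confirming B is simple. So B^2 = 36.
Answer: boost, certificate B^2 = 36. Because 36 is invariant under every versor sandwich, the classification follows from its sign alone.


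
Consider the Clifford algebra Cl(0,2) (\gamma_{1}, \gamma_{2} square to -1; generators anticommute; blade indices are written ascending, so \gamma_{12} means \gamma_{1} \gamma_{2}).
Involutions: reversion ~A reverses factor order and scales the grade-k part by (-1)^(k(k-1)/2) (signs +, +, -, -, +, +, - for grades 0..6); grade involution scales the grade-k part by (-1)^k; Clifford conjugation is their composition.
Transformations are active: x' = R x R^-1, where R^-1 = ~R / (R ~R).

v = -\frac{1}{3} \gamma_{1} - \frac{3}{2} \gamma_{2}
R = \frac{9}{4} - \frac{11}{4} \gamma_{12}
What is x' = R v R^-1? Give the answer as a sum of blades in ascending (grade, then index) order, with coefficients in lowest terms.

~R = \frac{9}{4} + \frac{11}{4} \gamma_{12}, and R ~R = \frac{101}{8}, so R^-1 = ~R / (\frac{101}{8}).
R v = -\frac{39}{8} \gamma_{1} - \frac{59}{24} \gamma_{2}
Answer: -\frac{851}{606} \gamma_{1} + \frac{63}{101} \gamma_{2}


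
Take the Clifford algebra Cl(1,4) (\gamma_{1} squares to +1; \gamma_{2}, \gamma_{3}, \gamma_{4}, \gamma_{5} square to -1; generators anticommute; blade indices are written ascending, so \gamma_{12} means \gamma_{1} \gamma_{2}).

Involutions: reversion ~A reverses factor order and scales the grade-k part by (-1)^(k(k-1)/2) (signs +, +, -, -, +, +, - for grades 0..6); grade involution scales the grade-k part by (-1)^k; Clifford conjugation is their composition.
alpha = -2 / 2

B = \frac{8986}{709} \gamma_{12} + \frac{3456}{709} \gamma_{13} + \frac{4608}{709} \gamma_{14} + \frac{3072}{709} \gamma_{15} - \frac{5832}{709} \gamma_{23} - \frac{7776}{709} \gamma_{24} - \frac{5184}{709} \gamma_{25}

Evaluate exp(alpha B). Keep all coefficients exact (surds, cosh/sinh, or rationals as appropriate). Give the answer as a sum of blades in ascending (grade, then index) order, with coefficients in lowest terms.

B^2 term by term: the squares give (\frac{8986}{709})^2*(\gamma_{12})^2 + (\frac{3456}{709})^2*(\gamma_{13})^2 + (\frac{4608}{709})^2*(\gamma_{14})^2 + (\frac{3072}{709})^2*(\gamma_{15})^2 + (-\frac{5832}{709})^2*(\gamma_{23})^2 + (-\frac{7776}{709})^2*(\gamma_{24})^2 + (-\frac{5184}{709})^2*(\gamma_{25})^2 = \frac{80748196}{502681}*(+1) + \frac{11943936}{502681}*(+1) + \frac{21233664}{502681}*(+1) + \frac{9437184}{502681}*(+1) + \frac{34012224}{502681}*(-1) + \frac{60466176}{502681}*(-1) + \frac{26873856}{502681}*(-1) = 4 (each basis 2-blade squares to minus the product of its generators' squares); cross terms between blades sharing an index anticommute and cancel; the commuting (index-disjoint) pairs give grade-4 terms 2*c*c'*(blade product), which cancel blade by blade — \gamma_{1234}: \frac{53747712}{502681} - \frac{53747712}{502681} = 0; \gamma_{1235}: \frac{35831808}{502681} - \frac{35831808}{502681} = 0; \gamma_{1245}: \frac{47775744}{502681} - \frac{47775744}{502681} = 0 — confirming B is simple. So B^2 = 4.
B^2 = 4 — since the square is positive, the closed form is hyperbolic: l = 2, alpha*l = -2, so exp(alpha B) = cosh(-2) + (sinh(-2)/2)*B = \cosh{\left(2 \right)} + (- \frac{\sinh{\left(2 \right)}}{2})*B.
Answer: \cosh{\left(2 \right)} - \frac{4493 \sinh{\left(2 \right)}}{709} \gamma_{12} - \frac{1728 \sinh{\left(2 \right)}}{709} \gamma_{13} - \frac{2304 \sinh{\left(2 \right)}}{709} \gamma_{14} - \frac{1536 \sinh{\left(2 \right)}}{709} \gamma_{15} + \frac{2916 \sinh{\left(2 \right)}}{709} \gamma_{23} + \frac{3888 \sinh{\left(2 \right)}}{709} \gamma_{24} + \frac{2592 \sinh{\left(2 \right)}}{709} \gamma_{25}


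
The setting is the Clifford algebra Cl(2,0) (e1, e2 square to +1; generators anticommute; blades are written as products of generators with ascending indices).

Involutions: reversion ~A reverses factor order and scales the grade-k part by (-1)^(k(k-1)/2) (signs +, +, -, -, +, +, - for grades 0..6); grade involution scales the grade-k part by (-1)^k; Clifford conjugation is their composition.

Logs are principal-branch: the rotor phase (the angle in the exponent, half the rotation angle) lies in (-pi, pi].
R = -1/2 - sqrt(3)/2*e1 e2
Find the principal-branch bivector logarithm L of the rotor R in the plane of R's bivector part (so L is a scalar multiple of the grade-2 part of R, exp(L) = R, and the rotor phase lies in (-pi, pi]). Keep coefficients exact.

The scalar part of R is -1/2, so the principal-branch rotor phase is pinned; divide the bivector part by its sine to get the unit plane — L is the phase times that plane.
Concretely: cos(phase) = -1/2 gives phase = ±2*pi/3, and since phase/sin(phase) is even the sign is immaterial: L = (phase/sin(phase)) * <R>_2 = (4*sqrt(3)*pi/9) * <R>_2.
Answer: -2*pi/3*e1 e2


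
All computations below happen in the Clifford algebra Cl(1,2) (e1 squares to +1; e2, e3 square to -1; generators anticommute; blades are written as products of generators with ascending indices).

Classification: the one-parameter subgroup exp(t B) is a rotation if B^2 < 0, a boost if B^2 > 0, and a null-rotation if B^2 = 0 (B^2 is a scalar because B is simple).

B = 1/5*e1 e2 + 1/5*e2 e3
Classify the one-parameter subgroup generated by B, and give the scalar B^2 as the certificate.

B^2 term by term: the squares give (1/5)^2*(e1 e2)^2 + (1/5)^2*(e2 e3)^2 = 1/25*(+1) + 1/25*(-1) = 0 (each basis 2-blade squares to minus the product of its generators' squares); cross terms between blades sharing an index anticommute and cancel. So B^2 = 0.
Answer: null-rotation, certificate B^2 = 0. Why this suffices: the scalar 0 survives any versor conjugation, so its sign alone determines the class however B is presented.


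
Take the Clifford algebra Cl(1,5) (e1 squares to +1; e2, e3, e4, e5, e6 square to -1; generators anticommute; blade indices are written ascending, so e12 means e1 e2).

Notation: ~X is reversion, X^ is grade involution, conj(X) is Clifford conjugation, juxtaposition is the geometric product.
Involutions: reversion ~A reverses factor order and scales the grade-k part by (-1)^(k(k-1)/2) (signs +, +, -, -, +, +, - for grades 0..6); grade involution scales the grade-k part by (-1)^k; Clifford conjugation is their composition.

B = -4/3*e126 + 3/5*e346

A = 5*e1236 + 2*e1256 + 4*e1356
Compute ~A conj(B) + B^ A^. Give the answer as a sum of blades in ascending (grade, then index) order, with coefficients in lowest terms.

first term: 20/3*e3 + 8/3*e5 + 3*e124 + 12/5*e145 + 16/3*e235 - 6/5*e12345
second term: 20/3*e3 + 8/3*e5 - 3*e124 - 12/5*e145 - 16/3*e235 - 6/5*e12345
Answer: 40/3*e3 + 16/3*e5 - 12/5*e12345


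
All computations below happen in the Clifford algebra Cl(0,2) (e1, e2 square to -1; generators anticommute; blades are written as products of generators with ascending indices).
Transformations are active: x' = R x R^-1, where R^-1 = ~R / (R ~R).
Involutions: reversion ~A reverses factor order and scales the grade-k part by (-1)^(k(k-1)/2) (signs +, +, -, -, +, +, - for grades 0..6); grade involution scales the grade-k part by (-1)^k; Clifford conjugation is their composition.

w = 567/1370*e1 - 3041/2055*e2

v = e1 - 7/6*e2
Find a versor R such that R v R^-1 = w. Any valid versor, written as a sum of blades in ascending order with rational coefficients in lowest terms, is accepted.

Reasoning: v^2 = w^2 = -85/36 since conjugation preserves the quadratic form; R = v + w = 1937/1370*e1 - 10877/4110*e2 is then valid when invertible, keeping its own part and reversing (v - w)/2.
Answer: 1937/1370*e1 - 10877/4110*e2


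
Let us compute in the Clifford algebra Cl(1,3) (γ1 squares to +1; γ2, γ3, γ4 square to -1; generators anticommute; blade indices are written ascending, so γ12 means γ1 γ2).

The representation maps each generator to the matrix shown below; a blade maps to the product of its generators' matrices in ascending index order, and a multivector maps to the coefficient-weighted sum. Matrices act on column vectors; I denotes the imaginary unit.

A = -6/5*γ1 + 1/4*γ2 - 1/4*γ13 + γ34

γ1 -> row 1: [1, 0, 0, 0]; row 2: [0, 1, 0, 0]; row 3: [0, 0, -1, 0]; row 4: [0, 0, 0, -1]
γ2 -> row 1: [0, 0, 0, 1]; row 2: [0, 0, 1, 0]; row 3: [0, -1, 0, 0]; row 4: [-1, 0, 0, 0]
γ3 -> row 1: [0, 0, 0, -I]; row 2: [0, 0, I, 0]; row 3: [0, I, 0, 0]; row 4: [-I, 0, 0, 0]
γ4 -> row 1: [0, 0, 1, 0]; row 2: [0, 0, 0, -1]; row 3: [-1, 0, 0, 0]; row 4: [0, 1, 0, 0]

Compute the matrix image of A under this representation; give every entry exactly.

Bivector images (products of the table entries): rho(γ13) = rho(γ1)rho(γ3) = row 1: [0, 0, 0, -I]; row 2: [0, 0, I, 0]; row 3: [0, -I, 0, 0]; row 4: [I, 0, 0, 0]; rho(γ34) = rho(γ3)rho(γ4) = row 1: [0, -I, 0, 0]; row 2: [-I, 0, 0, 0]; row 3: [0, 0, 0, -I]; row 4: [0, 0, -I, 0].
M = (-6/5)*rho(γ1) + (1/4)*rho(γ2) + (-1/4)*rho(γ13) + (1)*rho(γ34), summed entrywise:
Answer: row 1: [-6/5, -I, 0, 1/4 + I/4]; row 2: [-I, -6/5, 1/4 - I/4, 0]; row 3: [0, -1/4 + I/4, 6/5, -I]; row 4: [-1/4 - I/4, 0, -I, 6/5]


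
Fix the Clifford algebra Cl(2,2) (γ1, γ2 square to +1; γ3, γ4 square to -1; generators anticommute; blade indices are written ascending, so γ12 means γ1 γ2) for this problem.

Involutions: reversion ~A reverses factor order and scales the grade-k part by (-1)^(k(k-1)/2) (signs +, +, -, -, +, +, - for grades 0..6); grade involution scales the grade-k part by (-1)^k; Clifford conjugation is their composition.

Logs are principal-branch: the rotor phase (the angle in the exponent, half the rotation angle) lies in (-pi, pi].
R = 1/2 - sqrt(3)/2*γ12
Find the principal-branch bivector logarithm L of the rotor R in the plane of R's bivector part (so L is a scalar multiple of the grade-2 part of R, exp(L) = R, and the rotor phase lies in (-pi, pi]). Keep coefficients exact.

The scalar part of R is 1/2, which fixes the principal-branch rotor phase; the unit plane is then the bivector part divided by the sine of that phase, and L is that plane scaled by the phase.
Concretely: cos(phase) = 1/2 gives phase = ±pi/3, and since phase/sin(phase) is even the sign is immaterial: L = (phase/sin(phase)) * <R>_2 = (2*sqrt(3)*pi/9) * <R>_2.
Answer: -pi/3*γ12


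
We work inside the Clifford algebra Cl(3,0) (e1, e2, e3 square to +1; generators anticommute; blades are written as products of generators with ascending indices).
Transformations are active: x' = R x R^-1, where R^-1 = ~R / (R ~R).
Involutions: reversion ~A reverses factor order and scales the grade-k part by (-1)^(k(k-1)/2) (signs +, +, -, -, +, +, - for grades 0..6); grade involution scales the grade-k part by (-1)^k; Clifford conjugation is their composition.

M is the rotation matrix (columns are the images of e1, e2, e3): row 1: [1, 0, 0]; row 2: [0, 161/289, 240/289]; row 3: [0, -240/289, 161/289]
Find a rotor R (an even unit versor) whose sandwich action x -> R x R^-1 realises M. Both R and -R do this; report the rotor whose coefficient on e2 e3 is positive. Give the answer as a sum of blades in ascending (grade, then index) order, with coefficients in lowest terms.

Method: write R = a + b12*e1 e2 + b13*e1 e3 + b23*e2 e3 with a^2 + b12^2 + b13^2 + b23^2 = 1 (so R^-1 = ~R). Expanding the columns R e_j ~R gives tr M = 4a^2 - 1 and, from the antisymmetric part, M21 - M12 = -4a*b12, M13 - M31 = 4a*b13, M32 - M23 = -4a*b23.
Here tr M = 611/289, so a^2 = (1 + tr M)/4 = 225/289 and a = ±15/17. Taking a = 15/17: M21 - M12 = 0, M13 - M31 = 0, M32 - M23 = -480/289, giving b12 = 0, b13 = 0, b23 = 8/17, i.e. R = 15/17 + 8/17*e2 e3.
Its e2 e3 coefficient is already positive.
Answer: 15/17 + 8/17*e2 e3. Recall the cover is two-to-one: with M of trace 611/289, both preimages act alike, and the stated e2 e3 sign chooses the sheet.


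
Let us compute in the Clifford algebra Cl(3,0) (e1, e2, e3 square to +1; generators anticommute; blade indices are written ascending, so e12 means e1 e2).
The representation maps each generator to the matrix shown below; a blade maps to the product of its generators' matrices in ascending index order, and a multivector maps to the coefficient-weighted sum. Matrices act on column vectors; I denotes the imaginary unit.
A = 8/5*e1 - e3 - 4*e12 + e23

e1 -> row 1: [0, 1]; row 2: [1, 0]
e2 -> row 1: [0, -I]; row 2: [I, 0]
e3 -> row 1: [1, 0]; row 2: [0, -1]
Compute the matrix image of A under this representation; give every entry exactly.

Bivector images (products of the table entries): rho(e12) = rho(e1)rho(e2) = row 1: [I, 0]; row 2: [0, -I]; rho(e23) = rho(e2)rho(e3) = row 1: [0, I]; row 2: [I, 0].
M = (8/5)*rho(e1) + (-1)*rho(e3) + (-4)*rho(e12) + (1)*rho(e23), summed entrywise:
Answer: row 1: [-1 - 4*I, 8/5 + I]; row 2: [8/5 + I, 1 + 4*I]


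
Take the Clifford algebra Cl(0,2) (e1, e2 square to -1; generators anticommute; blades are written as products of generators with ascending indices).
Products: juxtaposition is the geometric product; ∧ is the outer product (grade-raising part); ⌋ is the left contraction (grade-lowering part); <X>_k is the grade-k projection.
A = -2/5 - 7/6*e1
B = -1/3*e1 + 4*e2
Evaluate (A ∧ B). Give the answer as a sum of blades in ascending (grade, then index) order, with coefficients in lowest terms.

step 1: 2/15*e1 - 8/5*e2 - 14/3*e1 e2
Answer: 2/15*e1 - 8/5*e2 - 14/3*e1 e2


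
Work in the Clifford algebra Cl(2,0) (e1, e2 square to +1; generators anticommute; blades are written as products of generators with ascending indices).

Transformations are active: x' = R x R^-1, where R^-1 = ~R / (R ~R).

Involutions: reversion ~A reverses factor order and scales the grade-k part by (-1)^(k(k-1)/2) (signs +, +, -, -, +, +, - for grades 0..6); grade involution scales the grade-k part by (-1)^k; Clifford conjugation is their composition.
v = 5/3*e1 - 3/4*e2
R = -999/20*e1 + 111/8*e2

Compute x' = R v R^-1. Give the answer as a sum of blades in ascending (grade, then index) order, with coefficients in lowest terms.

~R = -999/20*e1 + 111/8*e2, and R ~R = 4300029/1600, so R^-1 = ~R / (4300029/1600).
R v = -2997/32 + 1147/80*e1 e2
Answer: 1900/1047*e1 - 303/1396*e2


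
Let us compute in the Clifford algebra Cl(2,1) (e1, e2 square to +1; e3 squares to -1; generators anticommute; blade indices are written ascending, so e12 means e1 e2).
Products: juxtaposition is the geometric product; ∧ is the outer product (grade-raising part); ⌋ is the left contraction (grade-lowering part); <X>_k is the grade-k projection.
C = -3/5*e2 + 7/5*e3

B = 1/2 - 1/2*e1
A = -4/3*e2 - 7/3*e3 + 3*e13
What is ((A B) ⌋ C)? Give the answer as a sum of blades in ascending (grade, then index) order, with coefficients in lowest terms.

step 1: -2/3*e2 + 1/3*e3 - 2/3*e12 + 1/3*e13
step 2: -1/15
Answer: -1/15


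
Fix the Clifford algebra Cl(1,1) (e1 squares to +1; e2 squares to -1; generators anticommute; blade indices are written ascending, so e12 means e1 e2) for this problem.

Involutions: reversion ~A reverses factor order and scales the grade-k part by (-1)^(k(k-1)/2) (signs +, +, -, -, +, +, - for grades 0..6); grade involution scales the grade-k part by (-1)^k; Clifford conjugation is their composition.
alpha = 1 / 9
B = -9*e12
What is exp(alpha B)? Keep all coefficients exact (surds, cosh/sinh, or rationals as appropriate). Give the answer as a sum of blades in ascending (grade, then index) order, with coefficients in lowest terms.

B^2 = (-9)^2*(e12)^2 = 81*(+1) = 81 (a basis 2-blade squares to minus the product of its generators' squares).
B^2 = 81 — hyperbolic case — the even/odd split gives cosh and sinh: l = 9, alpha*l = 1, so exp(alpha B) = cosh(1) + (sinh(1)/9)*B = cosh(1) + (sinh(1)/9)*B.
Answer: cosh(1) - sinh(1)*e12


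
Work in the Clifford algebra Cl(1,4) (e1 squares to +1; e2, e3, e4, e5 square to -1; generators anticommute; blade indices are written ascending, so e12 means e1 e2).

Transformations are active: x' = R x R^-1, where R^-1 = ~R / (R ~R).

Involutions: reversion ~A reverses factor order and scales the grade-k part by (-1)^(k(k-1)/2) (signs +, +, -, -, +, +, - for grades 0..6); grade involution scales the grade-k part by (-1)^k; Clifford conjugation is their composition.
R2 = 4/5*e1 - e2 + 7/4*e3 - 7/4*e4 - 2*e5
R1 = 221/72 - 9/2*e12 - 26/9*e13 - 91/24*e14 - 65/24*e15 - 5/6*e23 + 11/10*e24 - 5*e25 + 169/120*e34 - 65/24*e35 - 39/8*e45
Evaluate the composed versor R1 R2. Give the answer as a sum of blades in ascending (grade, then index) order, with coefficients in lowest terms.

Distribute over the terms of R2 (each basis-blade product reordered to ascending indices, repeated generators contracted through their squares):
R1 (4/5*e1) = 221/90*e1 + 18/5*e2 + 104/45*e3 + 91/30*e4 + 13/6*e5 - 2/3*e123 + 22/25*e124 - 4*e125 + 169/150*e134 - 13/6*e135 - 39/10*e145
R1 (-e2) = -9/2*e1 - 221/72*e2 + 5/6*e3 - 11/10*e4 + 5*e5 - 26/9*e123 - 91/24*e124 - 65/24*e125 - 169/120*e234 + 65/24*e235 + 39/8*e245
R1 (7/4*e3) = 91/18*e1 + 35/24*e2 + 1547/288*e3 + 1183/480*e4 - 455/96*e5 - 63/8*e123 + 637/96*e134 + 455/96*e135 - 77/40*e234 + 35/4*e235 - 273/32*e345
R1 (-7/4*e4) = -637/96*e1 + 77/40*e2 + 1183/480*e3 - 1547/288*e4 + 273/32*e5 + 63/8*e124 + 91/18*e134 - 455/96*e145 + 35/24*e234 - 35/4*e245 - 455/96*e345
R1 (-2*e5) = -65/12*e1 - 10*e2 - 65/12*e3 - 39/4*e4 - 221/36*e5 + 9*e125 + 52/9*e135 + 91/12*e145 + 5/3*e235 - 11/5*e245 - 169/60*e345
Summing the partial products and collecting blades:
Answer: -13019/1440*e1 - 2191/360*e2 + 2003/360*e3 - 7721/720*e4 + 347/72*e5 - 823/72*e123 + 1489/300*e124 + 55/24*e125 + 92287/7200*e134 + 2405/288*e135 - 169/160*e145 - 15/8*e234 + 105/8*e235 - 243/40*e245 - 1287/80*e345


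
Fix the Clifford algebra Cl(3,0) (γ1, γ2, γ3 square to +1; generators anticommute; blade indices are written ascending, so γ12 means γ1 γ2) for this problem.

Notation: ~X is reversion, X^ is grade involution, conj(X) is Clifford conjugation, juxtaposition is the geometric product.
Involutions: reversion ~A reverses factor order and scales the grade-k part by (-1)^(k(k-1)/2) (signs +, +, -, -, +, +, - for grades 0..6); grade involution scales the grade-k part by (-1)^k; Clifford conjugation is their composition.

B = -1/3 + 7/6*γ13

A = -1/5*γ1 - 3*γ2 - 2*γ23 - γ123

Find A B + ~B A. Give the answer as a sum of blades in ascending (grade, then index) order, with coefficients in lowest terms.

first term: 1/15*γ1 - 1/6*γ2 - 7/30*γ3 - 7/3*γ12 + 2/3*γ23 + 23/6*γ123
second term: 1/15*γ1 + 13/6*γ2 - 7/30*γ3 - 7/3*γ12 + 2/3*γ23 - 19/6*γ123
Answer: 2/15*γ1 + 2*γ2 - 7/15*γ3 - 14/3*γ12 + 4/3*γ23 + 2/3*γ123


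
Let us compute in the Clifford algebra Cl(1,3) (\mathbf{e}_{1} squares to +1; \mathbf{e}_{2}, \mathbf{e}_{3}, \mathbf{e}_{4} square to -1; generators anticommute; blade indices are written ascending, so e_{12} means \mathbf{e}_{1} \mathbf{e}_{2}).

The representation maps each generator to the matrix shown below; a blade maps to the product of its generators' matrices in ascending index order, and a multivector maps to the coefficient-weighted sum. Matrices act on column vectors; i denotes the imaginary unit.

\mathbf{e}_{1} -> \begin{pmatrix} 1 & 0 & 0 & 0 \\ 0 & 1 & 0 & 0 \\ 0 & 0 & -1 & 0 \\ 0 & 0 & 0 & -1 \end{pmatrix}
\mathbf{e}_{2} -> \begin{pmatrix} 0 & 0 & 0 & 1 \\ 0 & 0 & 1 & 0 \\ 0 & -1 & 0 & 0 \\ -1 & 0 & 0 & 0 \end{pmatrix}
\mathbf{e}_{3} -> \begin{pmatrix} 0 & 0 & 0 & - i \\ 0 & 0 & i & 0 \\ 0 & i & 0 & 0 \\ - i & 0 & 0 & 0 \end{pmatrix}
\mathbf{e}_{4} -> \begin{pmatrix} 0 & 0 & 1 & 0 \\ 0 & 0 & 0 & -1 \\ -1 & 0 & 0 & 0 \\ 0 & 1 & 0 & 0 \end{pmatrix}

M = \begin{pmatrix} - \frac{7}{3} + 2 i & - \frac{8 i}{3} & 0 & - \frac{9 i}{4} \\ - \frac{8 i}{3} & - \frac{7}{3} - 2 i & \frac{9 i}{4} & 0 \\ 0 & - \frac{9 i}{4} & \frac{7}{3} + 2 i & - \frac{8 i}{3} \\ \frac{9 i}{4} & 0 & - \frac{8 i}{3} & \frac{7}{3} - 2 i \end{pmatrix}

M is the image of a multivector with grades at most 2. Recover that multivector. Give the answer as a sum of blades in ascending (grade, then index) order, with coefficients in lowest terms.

Method: the blade images are trace-orthogonal — tr(rho(e_A) rho(e_B)^-1) = 4 if A = B and 0 otherwise — and rho(e_A)^-1 = (e_A)^2 * rho(e_A) with (e_A)^2 = +1 or -1, so the coefficient of e_A in the preimage is (e_A)^2 * tr(M rho(e_A))/4.
Nonzero projections over blades of grade <= 2: e_{1}: (e_{1})^2 = +1, tr(M rho(e_{1})) = - \frac{28}{3}, coefficient -\frac{7}{3}; e_{13}: (e_{13})^2 = +1, tr(M rho(e_{13})) = 9, coefficient \frac{9}{4}; e_{23}: (e_{23})^2 = -1, tr(M rho(e_{23})) = 8, coefficient -2; e_{34}: (e_{34})^2 = -1, tr(M rho(e_{34})) = - \frac{32}{3}, coefficient \frac{8}{3}. Every other blade of grade <= 2 projects to 0.
Answer: -\frac{7}{3} e_{1} + \frac{9}{4} e_{13} - 2 e_{23} + \frac{8}{3} e_{34}


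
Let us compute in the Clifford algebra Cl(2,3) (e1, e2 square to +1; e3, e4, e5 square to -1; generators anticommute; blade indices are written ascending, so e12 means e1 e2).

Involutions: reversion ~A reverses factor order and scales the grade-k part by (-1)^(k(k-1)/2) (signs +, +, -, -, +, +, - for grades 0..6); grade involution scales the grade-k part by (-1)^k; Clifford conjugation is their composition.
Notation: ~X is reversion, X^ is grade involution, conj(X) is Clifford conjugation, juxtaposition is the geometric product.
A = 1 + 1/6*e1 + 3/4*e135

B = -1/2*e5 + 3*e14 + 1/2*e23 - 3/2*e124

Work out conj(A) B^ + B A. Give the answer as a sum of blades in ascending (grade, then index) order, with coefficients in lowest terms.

first term: -1/2*e4 + 1/2*e5 - 3/8*e13 + 3*e14 - 1/12*e15 + 1/2*e23 - 1/4*e24 - 1/12*e123 + 3/2*e124 + 3/8*e125 - 9/4*e345 - 9/8*e2345
second term: -1/2*e4 - 1/2*e5 + 3/8*e13 + 3*e14 + 1/12*e15 + 1/2*e23 - 1/4*e24 + 1/12*e123 - 3/2*e124 - 3/8*e125 + 9/4*e345 + 9/8*e2345
Answer: -e4 + 6*e14 + e23 - 1/2*e24


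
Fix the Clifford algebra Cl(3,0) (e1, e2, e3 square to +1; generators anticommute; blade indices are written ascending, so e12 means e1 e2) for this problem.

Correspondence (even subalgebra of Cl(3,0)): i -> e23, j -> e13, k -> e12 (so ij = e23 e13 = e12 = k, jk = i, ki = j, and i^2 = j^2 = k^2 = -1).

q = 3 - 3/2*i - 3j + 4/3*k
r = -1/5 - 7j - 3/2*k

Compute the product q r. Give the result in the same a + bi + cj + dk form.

In blades: q = 3 + 4/3*e12 - 3*e13 - 3/2*e23, r = -1/5 - 3/2*e12 - 7*e13.
Distribute q over r term by term (generator squares from the signature, products reordered to ascending indices): (3)*r = -3/5 - 9/2*e12 - 21*e13; (4/3*e12)*r = 2 - 4/15*e12 + 28/3*e23; (-3*e13)*r = -21 + 3/5*e13 + 9/2*e23; (-3/2*e23)*r = 21/2*e12 - 9/4*e13 + 3/10*e23.
Sum: -98/5 + 86/15*e12 - 453/20*e13 + 212/15*e23; translating back through the correspondence:
Answer: -98/5 + 212/15*i - 453/20*j + 86/15*k


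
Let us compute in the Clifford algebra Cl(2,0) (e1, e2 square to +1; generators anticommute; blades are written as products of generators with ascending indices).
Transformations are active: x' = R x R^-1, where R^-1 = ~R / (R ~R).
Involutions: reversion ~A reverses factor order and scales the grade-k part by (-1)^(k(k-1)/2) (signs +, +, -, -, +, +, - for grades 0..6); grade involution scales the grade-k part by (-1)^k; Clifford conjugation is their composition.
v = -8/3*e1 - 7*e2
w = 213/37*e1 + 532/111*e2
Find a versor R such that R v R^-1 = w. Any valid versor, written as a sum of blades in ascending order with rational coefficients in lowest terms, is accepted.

Construction: equal norms (both 505/9) license R = v + w = 343/111*e1 - 245/111*e2 — nothing changes along that direction, while (v - w)/2 changes sign, so v maps onto w.
Answer: 343/111*e1 - 245/111*e2


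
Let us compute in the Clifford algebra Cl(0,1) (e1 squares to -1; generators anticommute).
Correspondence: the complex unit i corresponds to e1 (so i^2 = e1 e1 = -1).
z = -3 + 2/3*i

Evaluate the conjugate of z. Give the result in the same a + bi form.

In blades: z = -3 + 2/3*e1.
Conjugation here is Clifford conjugation: the scalar is fixed and the grade-1 and grade-2 blades all flip sign, giving -3 - 2/3*e1; translating back:
Answer: -3 - 2/3*i


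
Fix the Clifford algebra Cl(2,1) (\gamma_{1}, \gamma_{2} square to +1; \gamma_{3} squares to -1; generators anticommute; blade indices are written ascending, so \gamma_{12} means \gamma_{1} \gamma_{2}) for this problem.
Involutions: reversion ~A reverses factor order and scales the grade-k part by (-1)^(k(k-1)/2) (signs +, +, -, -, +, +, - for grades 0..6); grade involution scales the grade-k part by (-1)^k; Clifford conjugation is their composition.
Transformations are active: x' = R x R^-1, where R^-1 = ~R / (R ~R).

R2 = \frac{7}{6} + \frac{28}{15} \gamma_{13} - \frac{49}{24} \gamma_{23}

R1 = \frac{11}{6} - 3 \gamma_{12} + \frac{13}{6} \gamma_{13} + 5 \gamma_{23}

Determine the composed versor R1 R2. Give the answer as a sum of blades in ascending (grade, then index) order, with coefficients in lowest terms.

Distribute over the terms of R2 (each basis-blade product reordered to ascending indices, repeated generators contracted through their squares):
R1 (\frac{7}{6}) = \frac{77}{36} - \frac{7}{2} \gamma_{12} + \frac{91}{36} \gamma_{13} + \frac{35}{6} \gamma_{23}
R1 (\frac{28}{15} \gamma_{13}) = \frac{182}{45} - \frac{28}{3} \gamma_{12} + \frac{154}{45} \gamma_{13} + \frac{28}{5} \gamma_{23}
R1 (-\frac{49}{24} \gamma_{23}) = -\frac{245}{24} - \frac{637}{144} \gamma_{12} + \frac{49}{8} \gamma_{13} - \frac{539}{144} \gamma_{23}
Summing the partial products and collecting blades:
Answer: -\frac{161}{40} - \frac{2485}{144} \gamma_{12} + \frac{483}{40} \gamma_{13} + \frac{5537}{720} \gamma_{23}


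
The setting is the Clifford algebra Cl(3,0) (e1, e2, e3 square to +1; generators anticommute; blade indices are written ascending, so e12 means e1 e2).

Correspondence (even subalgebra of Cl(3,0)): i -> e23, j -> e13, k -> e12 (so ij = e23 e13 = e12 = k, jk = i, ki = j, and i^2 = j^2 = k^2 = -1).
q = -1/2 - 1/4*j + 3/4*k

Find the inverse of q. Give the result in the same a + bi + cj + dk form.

In blades: q = -1/2 + 3/4*e12 - 1/4*e13.
With qbar = -1/2 - 3/4*e12 + 1/4*e13 (scalar fixed, mapped units negated), q qbar = 7/8 (the sum of squared coefficients), so q^-1 = qbar / (7/8) = -4/7 - 6/7*e12 + 2/7*e13; translating back:
Answer: -4/7 + 2/7*j - 6/7*k


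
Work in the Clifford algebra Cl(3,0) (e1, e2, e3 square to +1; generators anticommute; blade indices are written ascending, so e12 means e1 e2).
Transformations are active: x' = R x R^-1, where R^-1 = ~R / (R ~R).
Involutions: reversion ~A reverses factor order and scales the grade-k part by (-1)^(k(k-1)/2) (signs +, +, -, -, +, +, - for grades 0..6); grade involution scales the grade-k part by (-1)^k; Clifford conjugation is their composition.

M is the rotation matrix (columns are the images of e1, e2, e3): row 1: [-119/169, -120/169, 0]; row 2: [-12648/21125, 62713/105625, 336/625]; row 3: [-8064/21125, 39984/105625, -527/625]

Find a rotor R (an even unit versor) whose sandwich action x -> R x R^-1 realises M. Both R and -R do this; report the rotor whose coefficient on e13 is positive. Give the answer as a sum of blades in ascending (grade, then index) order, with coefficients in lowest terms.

Method: write R = a + b12*e12 + b13*e13 + b23*e23 with a^2 + b12^2 + b13^2 + b23^2 = 1 (so R^-1 = ~R). Expanding the columns R e_j ~R gives tr M = 4a^2 - 1 and, from the antisymmetric part, M21 - M12 = -4a*b12, M13 - M31 = 4a*b13, M32 - M23 = -4a*b23.
Here tr M = -4029/4225, so a^2 = (1 + tr M)/4 = 49/4225 and a = ±7/65. Taking a = 7/65: M21 - M12 = 2352/21125, M13 - M31 = 8064/21125, M32 - M23 = -672/4225, giving b12 = -84/325, b13 = 288/325, b23 = 24/65, i.e. R = 7/65 - 84/325*e12 + 288/325*e13 + 24/65*e23.
Its e13 coefficient is already positive.
Answer: 7/65 - 84/325*e12 + 288/325*e13 + 24/65*e23. Recall the cover is two-to-one: with M of trace -4029/4225, both preimages act alike, and the stated e13 sign chooses the sheet.


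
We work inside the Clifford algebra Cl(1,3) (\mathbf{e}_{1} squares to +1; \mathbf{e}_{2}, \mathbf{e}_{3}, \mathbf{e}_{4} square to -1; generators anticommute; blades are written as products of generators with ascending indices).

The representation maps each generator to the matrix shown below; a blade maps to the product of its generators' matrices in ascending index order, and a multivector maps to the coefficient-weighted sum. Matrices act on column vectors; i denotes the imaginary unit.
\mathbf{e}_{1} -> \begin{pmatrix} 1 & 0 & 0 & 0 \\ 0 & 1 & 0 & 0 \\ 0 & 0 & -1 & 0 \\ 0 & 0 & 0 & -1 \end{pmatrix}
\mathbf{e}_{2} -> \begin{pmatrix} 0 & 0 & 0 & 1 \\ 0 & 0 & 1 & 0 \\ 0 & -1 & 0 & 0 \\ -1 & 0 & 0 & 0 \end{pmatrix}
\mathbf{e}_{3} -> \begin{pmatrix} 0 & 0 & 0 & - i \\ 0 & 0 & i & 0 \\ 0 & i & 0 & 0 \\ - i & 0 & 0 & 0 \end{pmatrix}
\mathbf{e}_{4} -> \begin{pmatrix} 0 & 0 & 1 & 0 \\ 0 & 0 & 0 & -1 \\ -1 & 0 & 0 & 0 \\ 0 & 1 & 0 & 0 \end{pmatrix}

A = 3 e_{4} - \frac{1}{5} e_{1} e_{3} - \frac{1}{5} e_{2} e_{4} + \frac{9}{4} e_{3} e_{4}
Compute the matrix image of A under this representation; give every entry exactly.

Bivector images (products of the table entries): rho(e_{1} e_{3}) = rho(\mathbf{e}_{1})rho(\mathbf{e}_{3}) = \begin{pmatrix} 0 & 0 & 0 & - i \\ 0 & 0 & i & 0 \\ 0 & - i & 0 & 0 \\ i & 0 & 0 & 0 \end{pmatrix}; rho(e_{2} e_{4}) = rho(\mathbf{e}_{2})rho(\mathbf{e}_{4}) = \begin{pmatrix} 0 & 1 & 0 & 0 \\ -1 & 0 & 0 & 0 \\ 0 & 0 & 0 & 1 \\ 0 & 0 & -1 & 0 \end{pmatrix}; rho(e_{3} e_{4}) = rho(\mathbf{e}_{3})rho(\mathbf{e}_{4}) = \begin{pmatrix} 0 & - i & 0 & 0 \\ - i & 0 & 0 & 0 \\ 0 & 0 & 0 & - i \\ 0 & 0 & - i & 0 \end{pmatrix}.
M = (3)*rho(e_{4}) + (-\frac{1}{5})*rho(e_{1} e_{3}) + (-\frac{1}{5})*rho(e_{2} e_{4}) + (\frac{9}{4})*rho(e_{3} e_{4}), summed entrywise:
Answer: \begin{pmatrix} 0 & - \frac{1}{5} - \frac{9 i}{4} & 3 & \frac{i}{5} \\ \frac{1}{5} - \frac{9 i}{4} & 0 & - \frac{i}{5} & -3 \\ -3 & \frac{i}{5} & 0 & - \frac{1}{5} - \frac{9 i}{4} \\ - \frac{i}{5} & 3 & \frac{1}{5} - \frac{9 i}{4} & 0 \end{pmatrix}


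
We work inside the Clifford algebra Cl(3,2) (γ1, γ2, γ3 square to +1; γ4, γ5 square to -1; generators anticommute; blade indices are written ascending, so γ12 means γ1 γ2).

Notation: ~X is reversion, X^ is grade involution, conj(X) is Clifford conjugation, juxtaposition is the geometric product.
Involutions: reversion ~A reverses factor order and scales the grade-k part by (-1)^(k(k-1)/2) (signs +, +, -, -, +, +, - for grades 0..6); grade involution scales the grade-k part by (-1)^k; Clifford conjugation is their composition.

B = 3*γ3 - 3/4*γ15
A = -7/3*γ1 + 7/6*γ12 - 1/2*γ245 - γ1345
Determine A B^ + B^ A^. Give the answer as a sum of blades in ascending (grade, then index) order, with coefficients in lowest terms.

first term: 7/4*γ5 + 7*γ13 + 7/8*γ25 + 3/4*γ34 - 7/2*γ123 + 3/8*γ124 + 3*γ145 + 3/2*γ2345
second term: 7/4*γ5 + 7*γ13 - 7/8*γ25 + 3/4*γ34 - 7/2*γ123 + 3/8*γ124 - 3*γ145 + 3/2*γ2345
Answer: 7/2*γ5 + 14*γ13 + 3/2*γ34 - 7*γ123 + 3/4*γ124 + 3*γ2345


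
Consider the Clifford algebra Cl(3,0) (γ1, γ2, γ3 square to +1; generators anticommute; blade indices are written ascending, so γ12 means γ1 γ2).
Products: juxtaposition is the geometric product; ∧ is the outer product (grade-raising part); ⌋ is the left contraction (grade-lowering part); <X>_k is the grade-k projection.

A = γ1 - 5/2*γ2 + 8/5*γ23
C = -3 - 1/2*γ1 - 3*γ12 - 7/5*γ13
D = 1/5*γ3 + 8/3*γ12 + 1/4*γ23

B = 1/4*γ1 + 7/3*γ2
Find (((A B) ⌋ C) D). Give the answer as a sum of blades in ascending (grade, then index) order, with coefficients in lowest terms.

step 1: -67/12 - 56/15*γ3 + 71/24*γ12 + 2/5*γ123
step 2: 205/8 - 487/200*γ1 + 67/4*γ12 + 469/60*γ13
step 3: -134/3 + 469/300*γ1 - 487/75*γ2 + 41/8*γ3 + 15931/240*γ12 + 7401/2000*γ13 + 39241/1440*γ23 + 2193/800*γ123
Answer: -134/3 + 469/300*γ1 - 487/75*γ2 + 41/8*γ3 + 15931/240*γ12 + 7401/2000*γ13 + 39241/1440*γ23 + 2193/800*γ123


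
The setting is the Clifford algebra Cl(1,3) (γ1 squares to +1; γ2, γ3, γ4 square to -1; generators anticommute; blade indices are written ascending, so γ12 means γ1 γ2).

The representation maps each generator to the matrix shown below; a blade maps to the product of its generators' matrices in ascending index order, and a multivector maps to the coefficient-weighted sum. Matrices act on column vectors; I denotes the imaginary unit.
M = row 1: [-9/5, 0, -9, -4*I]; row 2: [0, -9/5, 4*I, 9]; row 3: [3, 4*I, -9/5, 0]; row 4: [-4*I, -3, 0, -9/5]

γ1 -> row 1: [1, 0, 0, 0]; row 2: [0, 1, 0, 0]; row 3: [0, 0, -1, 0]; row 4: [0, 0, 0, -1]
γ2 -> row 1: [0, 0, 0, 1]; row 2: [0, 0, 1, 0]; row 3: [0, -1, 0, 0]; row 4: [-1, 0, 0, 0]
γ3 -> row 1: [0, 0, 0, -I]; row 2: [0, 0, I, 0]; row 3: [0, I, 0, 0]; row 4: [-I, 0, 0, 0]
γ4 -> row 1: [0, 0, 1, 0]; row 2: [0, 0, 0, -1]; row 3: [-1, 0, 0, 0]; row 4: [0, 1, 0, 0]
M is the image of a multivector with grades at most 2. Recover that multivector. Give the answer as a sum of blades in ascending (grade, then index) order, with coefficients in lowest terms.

Method: the blade images are trace-orthogonal — tr(rho(e_A) rho(e_B)^-1) = 4 if A = B and 0 otherwise — and rho(e_A)^-1 = (e_A)^2 * rho(e_A) with (e_A)^2 = +1 or -1, so the coefficient of e_A in the preimage is (e_A)^2 * tr(M rho(e_A))/4.
Nonzero projections over blades of grade <= 2: 1: (1)^2 = +1, tr(M 1) = -36/5, coefficient -9/5; γ3: (γ3)^2 = -1, tr(M rho(γ3)) = -16, coefficient 4; γ4: (γ4)^2 = -1, tr(M rho(γ4)) = 24, coefficient -6; γ14: (γ14)^2 = +1, tr(M rho(γ14)) = -12, coefficient -3. Every other blade of grade <= 2 projects to 0.
Answer: -9/5 + 4*γ3 - 6*γ4 - 3*γ14


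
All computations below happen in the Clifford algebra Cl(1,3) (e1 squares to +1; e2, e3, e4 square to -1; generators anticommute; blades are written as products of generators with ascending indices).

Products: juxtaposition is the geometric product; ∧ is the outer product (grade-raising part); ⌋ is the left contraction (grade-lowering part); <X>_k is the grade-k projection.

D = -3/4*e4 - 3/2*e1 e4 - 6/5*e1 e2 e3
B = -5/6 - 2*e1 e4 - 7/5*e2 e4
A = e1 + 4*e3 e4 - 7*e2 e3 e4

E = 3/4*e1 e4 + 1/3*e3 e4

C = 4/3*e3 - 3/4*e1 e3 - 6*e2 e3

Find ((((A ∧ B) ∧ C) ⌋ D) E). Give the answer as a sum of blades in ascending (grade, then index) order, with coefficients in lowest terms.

step 1: -5/6*e1 - 10/3*e3 e4 - 7/5*e1 e2 e4 + 35/6*e2 e3 e4
step 2: -10/9*e1 e3 + 5*e1 e2 e3 + 28/15*e1 e2 e3 e4
step 3: 6 - 4/3*e2
step 4: 9/2*e1 e4 + 2*e3 e4 + e1 e2 e4 - 4/9*e2 e3 e4
Answer: 9/2*e1 e4 + 2*e3 e4 + e1 e2 e4 - 4/9*e2 e3 e4


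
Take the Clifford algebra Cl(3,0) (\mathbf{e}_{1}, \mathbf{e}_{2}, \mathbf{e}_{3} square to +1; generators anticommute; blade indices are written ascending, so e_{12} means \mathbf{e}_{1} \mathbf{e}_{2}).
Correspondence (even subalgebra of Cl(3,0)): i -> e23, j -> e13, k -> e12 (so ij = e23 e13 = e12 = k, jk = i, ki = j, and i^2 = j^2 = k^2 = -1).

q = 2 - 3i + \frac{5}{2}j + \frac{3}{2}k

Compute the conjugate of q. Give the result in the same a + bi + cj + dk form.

In blades: q = 2 + \frac{3}{2} e_{12} + \frac{5}{2} e_{13} - 3 e_{23}.
Quaternion conjugation is reversion on the even subalgebra: the scalar is fixed and every grade-2 blade flips sign, giving 2 - \frac{3}{2} e_{12} - \frac{5}{2} e_{13} + 3 e_{23}; translating back:
Answer: 2 + 3i - \frac{5}{2}j - \frac{3}{2}k


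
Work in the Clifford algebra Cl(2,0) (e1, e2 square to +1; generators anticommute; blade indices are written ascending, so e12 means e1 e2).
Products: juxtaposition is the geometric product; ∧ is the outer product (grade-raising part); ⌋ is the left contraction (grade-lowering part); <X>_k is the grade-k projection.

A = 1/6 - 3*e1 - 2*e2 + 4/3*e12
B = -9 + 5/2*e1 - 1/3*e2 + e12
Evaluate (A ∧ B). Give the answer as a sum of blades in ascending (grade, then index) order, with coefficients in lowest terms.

step 1: -3/2 + 329/12*e1 + 323/18*e2 - 35/6*e12
Answer: -3/2 + 329/12*e1 + 323/18*e2 - 35/6*e12
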